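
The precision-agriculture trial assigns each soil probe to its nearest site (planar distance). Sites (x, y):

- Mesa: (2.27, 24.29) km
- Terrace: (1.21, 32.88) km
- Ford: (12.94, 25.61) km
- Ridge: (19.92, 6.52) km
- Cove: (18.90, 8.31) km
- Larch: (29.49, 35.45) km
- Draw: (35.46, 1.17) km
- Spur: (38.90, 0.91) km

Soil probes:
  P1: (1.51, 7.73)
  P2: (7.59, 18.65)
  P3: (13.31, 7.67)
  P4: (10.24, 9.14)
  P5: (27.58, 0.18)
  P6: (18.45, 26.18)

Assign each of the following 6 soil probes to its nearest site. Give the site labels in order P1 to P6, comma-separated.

P1 → Mesa (d²=274.81)
P2 → Mesa (d²=60.11)
P3 → Cove (d²=31.66)
P4 → Cove (d²=75.68)
P5 → Draw (d²=63.07)
P6 → Ford (d²=30.68)

Mesa, Mesa, Cove, Cove, Draw, Ford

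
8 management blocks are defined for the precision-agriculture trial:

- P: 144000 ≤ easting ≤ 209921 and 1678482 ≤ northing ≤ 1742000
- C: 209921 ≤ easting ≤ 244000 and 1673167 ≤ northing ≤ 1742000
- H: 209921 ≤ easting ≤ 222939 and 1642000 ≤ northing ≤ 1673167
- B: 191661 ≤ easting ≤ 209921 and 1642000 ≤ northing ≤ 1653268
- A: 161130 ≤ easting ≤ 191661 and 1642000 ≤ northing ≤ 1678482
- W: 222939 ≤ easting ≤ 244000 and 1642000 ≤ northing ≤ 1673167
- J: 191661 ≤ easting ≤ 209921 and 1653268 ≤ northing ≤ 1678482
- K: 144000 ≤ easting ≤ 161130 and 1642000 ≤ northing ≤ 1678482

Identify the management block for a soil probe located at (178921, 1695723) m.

P

The point has easting = 178921 and northing = 1695723.
Only P satisfies 144000 ≤ easting ≤ 209921 and 1678482 ≤ northing ≤ 1742000.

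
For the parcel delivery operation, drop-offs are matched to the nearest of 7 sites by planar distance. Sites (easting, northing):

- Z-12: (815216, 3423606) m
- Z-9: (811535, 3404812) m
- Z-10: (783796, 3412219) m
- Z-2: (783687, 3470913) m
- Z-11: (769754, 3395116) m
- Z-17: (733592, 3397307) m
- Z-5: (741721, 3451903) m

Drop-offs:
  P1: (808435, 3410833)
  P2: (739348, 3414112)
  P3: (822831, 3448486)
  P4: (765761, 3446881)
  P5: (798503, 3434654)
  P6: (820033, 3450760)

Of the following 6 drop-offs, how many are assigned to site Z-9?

P1 → Z-9
P2 → Z-17
P3 → Z-12
P4 → Z-5
P5 → Z-12
P6 → Z-12
1 of the 6 goes to Z-9.

1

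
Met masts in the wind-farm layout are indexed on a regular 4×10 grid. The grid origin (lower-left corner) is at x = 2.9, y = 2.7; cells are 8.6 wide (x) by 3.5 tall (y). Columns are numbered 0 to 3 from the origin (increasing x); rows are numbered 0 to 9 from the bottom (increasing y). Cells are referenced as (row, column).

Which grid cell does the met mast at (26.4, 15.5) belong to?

Column index: ⌊(26.4 − 2.9) / 8.6⌋ = ⌊2.733⌋ = 2
Row offset from origin: ⌊(15.5 − 2.7) / 3.5⌋ = ⌊3.657⌋ = 3 → row 3

(3, 2)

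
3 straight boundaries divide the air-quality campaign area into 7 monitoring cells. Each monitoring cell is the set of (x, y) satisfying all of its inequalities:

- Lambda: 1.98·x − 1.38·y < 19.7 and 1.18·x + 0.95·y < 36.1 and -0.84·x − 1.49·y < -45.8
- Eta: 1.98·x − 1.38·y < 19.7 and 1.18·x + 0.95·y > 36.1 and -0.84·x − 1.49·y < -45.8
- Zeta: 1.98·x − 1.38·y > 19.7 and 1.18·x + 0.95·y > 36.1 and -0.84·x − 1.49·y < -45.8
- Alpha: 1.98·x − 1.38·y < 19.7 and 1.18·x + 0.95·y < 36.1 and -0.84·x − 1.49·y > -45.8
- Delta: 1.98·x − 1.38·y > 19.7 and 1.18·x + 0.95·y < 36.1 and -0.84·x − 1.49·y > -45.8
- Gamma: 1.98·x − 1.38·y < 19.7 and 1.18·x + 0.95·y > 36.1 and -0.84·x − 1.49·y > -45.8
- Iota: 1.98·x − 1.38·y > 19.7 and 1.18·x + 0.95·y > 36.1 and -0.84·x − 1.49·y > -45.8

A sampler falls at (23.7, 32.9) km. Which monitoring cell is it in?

Eta

1.98·23.7 − 1.38·32.9 = 1.524, which is < 19.7
1.18·23.7 + 0.95·32.9 = 59.221, which is > 36.1
-0.84·23.7 − 1.49·32.9 = -68.929, which is < -45.8
This sign pattern matches Eta.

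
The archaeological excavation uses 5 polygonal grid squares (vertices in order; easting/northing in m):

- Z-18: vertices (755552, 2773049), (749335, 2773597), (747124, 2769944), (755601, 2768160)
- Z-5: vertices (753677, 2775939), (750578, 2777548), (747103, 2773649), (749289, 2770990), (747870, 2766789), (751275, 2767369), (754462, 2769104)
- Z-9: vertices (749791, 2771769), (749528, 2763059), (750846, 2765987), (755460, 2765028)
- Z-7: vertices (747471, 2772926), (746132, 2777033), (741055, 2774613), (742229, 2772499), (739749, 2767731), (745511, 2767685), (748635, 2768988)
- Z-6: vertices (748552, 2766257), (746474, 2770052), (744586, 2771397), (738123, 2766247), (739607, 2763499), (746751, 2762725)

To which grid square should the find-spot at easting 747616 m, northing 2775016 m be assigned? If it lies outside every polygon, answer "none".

none

Cast a ray rightward from (747616, 2775016). For each polygon, the edges (by vertex number in listed order) whose endpoints lie on opposite sides of northing = 2775016, where each meets that height, and whether that is right or left of the point:
Z-18: no edge straddles that height → 0 crossings.
Z-5: 2–3 at easting≈748321.3 (right), 7–1 at easting≈753783.0 (right) → 2 crossings.
Z-9: no edge straddles that height → 0 crossings.
Z-7: 1–2 at easting≈746789.6 (left), 2–3 at easting≈741900.5 (left) → 0 crossings.
Z-6: no edge straddles that height → 0 crossings.
All counts are even, so the point lies outside every listed polygon.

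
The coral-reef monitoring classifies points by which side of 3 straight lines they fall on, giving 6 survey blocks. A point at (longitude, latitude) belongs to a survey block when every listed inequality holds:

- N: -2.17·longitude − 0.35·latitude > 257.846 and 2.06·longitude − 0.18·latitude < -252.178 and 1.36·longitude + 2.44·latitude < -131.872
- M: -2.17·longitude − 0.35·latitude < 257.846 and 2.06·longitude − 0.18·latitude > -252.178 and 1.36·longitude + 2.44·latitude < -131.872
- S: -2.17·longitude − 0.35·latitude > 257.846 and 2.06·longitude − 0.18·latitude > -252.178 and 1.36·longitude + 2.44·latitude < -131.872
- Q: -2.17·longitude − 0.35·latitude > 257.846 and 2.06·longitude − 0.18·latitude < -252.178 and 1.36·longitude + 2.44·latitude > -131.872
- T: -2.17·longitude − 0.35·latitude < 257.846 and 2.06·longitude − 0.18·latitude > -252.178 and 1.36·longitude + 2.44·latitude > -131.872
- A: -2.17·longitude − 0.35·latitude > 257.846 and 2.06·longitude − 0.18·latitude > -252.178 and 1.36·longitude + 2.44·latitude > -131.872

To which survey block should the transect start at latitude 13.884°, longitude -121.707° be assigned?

Q

-2.17·-121.707 − 0.35·13.884 = 259.245, which is > 257.846
2.06·-121.707 − 0.18·13.884 = -253.216, which is < -252.178
1.36·-121.707 + 2.44·13.884 = -131.645, which is > -131.872
This sign pattern matches Q.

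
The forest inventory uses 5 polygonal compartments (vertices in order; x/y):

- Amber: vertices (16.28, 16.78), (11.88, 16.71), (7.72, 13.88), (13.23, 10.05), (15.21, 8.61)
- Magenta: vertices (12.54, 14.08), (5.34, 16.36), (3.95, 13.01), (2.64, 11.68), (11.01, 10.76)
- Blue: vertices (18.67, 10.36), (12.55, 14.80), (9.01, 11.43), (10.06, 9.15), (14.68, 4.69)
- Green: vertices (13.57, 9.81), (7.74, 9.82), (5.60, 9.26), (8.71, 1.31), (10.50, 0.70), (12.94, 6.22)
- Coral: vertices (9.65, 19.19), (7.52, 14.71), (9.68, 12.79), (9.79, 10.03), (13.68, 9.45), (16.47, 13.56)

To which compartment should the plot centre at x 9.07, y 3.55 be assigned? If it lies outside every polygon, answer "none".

Cast a ray rightward from (9.07, 3.55). For each polygon, the edges (by vertex number in listed order) whose endpoints lie on opposite sides of y = 3.55, where each meets that height, and whether that is right or left of the point:
Amber: no edge straddles that height → 0 crossings.
Magenta: no edge straddles that height → 0 crossings.
Blue: no edge straddles that height → 0 crossings.
Green: 3–4 at x≈7.834 (left), 5–6 at x≈11.760 (right) → 1 crossing.
Coral: no edge straddles that height → 0 crossings.
Only Green has an odd count, so the point is inside Green.

Green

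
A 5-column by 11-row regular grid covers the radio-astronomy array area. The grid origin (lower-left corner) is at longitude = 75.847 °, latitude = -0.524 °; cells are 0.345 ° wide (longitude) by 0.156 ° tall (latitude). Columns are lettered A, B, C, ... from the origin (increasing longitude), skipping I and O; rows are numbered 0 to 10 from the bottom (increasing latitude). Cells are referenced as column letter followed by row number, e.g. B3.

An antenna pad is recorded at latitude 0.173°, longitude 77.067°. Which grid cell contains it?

Column index: ⌊(77.067 − 75.847) / 0.345⌋ = ⌊3.536⌋ = 3 → column D
Row offset from origin: ⌊(0.173 − -0.524) / 0.156⌋ = ⌊4.468⌋ = 4 → row 4

D4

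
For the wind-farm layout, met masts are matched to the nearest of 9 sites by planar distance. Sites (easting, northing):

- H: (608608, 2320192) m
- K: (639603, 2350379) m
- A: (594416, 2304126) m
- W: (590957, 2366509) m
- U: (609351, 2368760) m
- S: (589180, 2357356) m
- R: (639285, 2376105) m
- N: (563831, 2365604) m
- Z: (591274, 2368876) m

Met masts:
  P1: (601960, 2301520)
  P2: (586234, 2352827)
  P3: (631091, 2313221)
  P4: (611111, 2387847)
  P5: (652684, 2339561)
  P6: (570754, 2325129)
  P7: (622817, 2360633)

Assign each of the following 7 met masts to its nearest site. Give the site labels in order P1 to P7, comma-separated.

A, S, H, U, K, A, U

P1 → A (d²=63703172.00)
P2 → S (d²=29190757.00)
P3 → H (d²=554080130.00)
P4 → U (d²=367411169.00)
P5 → K (d²=288141685.00)
P6 → A (d²=1001016253.00)
P7 → U (d²=247381285.00)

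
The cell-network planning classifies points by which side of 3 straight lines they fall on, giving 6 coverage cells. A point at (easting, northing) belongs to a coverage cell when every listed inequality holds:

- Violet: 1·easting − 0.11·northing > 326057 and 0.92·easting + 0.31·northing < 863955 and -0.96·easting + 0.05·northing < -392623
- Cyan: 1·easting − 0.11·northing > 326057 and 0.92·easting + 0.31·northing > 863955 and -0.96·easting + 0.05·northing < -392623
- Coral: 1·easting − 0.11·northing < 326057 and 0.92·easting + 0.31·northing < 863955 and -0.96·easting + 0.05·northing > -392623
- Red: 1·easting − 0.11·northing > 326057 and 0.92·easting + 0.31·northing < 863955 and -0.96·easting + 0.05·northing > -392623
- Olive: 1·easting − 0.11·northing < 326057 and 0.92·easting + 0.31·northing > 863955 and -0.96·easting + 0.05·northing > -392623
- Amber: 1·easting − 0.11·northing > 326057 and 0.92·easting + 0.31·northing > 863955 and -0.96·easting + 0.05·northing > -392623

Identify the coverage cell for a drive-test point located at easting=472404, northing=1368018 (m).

Coral

1·472404 − 0.11·1368018 = 321922.020, which is < 326057
0.92·472404 + 0.31·1368018 = 858697.260, which is < 863955
-0.96·472404 + 0.05·1368018 = -385106.940, which is > -392623
This sign pattern matches Coral.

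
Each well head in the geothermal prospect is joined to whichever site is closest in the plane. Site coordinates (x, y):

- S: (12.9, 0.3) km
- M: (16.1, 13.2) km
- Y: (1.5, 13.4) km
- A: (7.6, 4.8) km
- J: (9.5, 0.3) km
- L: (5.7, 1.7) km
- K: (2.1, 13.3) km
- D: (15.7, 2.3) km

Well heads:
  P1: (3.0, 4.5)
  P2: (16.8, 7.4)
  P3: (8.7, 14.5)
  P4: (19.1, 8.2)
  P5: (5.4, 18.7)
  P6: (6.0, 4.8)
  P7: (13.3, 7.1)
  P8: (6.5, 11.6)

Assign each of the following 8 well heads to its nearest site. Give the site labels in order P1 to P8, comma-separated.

P1 → L (d²=15.13)
P2 → D (d²=27.22)
P3 → K (d²=45.00)
P4 → M (d²=34.00)
P5 → K (d²=40.05)
P6 → A (d²=2.56)
P7 → D (d²=28.80)
P8 → K (d²=22.25)

L, D, K, M, K, A, D, K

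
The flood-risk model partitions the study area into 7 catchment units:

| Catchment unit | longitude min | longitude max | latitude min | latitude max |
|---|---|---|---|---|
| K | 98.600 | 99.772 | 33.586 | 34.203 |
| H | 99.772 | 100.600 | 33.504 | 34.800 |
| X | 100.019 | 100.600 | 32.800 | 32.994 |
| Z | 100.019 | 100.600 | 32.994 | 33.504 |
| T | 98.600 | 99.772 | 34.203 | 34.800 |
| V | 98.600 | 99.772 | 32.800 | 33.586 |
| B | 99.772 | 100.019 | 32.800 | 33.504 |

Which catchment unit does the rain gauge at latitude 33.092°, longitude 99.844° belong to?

The point has longitude = 99.844 and latitude = 33.092.
Only B satisfies 99.772 ≤ longitude ≤ 100.019 and 32.800 ≤ latitude ≤ 33.504.

B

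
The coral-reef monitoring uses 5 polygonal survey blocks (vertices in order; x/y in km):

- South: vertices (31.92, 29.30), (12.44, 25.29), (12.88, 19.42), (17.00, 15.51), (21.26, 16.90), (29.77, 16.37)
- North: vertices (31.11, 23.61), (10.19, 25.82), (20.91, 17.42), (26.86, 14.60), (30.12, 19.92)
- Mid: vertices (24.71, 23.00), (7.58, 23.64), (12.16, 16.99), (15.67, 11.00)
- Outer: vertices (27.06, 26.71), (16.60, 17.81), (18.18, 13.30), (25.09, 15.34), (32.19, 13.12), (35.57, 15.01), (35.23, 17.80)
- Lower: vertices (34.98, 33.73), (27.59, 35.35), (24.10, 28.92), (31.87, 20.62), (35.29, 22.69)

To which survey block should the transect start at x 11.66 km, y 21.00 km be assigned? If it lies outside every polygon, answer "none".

Cast a ray rightward from (11.66, 21.00). For each polygon, the edges (by vertex number in listed order) whose endpoints lie on opposite sides of y = 21.00, where each meets that height, and whether that is right or left of the point:
South: 2–3 at x≈12.762 (right), 6–1 at x≈30.540 (right) → 2 crossings.
North: 2–3 at x≈16.341 (right), 5–1 at x≈30.410 (right) → 2 crossings.
Mid: 2–3 at x≈9.398 (left), 4–1 at x≈23.203 (right) → 1 crossing.
Outer: 1–2 at x≈20.349 (right), 7–1 at x≈32.296 (right) → 2 crossings.
Lower: 3–4 at x≈31.514 (right), 4–5 at x≈32.498 (right) → 2 crossings.
Only Mid has an odd count, so the point is inside Mid.

Mid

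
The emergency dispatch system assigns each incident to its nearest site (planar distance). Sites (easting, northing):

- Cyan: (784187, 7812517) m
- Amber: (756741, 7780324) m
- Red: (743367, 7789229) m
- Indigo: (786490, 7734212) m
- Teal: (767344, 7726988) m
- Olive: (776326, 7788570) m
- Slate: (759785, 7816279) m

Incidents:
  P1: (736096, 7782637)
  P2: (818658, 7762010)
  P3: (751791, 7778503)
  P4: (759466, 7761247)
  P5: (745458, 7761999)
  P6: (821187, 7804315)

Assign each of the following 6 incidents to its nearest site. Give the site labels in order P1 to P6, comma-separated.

P1 → Red (d²=96321905.00)
P2 → Indigo (d²=1807509028.00)
P3 → Amber (d²=27818541.00)
P4 → Amber (d²=371357554.00)
P5 → Amber (d²=463111714.00)
P6 → Cyan (d²=1436272804.00)

Red, Indigo, Amber, Amber, Amber, Cyan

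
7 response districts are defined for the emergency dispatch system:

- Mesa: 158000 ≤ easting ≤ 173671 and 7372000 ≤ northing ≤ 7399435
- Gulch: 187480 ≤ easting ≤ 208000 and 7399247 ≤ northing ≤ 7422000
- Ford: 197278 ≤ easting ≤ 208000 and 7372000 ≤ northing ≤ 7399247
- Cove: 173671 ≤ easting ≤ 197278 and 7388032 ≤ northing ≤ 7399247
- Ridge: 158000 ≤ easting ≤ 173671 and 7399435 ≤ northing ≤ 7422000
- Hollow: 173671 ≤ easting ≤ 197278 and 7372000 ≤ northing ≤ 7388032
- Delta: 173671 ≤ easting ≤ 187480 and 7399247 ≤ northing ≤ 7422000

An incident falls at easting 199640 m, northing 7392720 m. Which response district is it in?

The point has easting = 199640 and northing = 7392720.
Only Ford satisfies 197278 ≤ easting ≤ 208000 and 7372000 ≤ northing ≤ 7399247.

Ford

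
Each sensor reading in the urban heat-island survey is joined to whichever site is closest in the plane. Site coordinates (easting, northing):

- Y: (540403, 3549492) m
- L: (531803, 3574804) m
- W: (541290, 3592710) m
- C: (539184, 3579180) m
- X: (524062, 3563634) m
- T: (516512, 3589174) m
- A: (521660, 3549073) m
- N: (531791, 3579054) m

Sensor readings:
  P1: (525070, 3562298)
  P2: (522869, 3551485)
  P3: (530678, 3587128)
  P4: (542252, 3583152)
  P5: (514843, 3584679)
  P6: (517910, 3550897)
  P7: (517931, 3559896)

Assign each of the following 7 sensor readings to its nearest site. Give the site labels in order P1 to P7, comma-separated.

P1 → X (d²=2800960.00)
P2 → A (d²=7279425.00)
P3 → N (d²=66428245.00)
P4 → C (d²=25189408.00)
P5 → T (d²=22990586.00)
P6 → A (d²=17389476.00)
P7 → X (d²=51561805.00)

X, A, N, C, T, A, X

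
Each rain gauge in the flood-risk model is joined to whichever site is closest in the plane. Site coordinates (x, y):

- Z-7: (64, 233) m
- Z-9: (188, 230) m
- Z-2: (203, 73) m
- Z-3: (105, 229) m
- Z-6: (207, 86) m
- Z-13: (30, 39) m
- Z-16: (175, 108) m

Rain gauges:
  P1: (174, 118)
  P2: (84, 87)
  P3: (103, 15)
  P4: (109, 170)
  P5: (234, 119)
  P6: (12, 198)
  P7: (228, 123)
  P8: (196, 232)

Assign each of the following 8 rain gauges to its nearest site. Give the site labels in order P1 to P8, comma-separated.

P1 → Z-16 (d²=101.00)
P2 → Z-13 (d²=5220.00)
P3 → Z-13 (d²=5905.00)
P4 → Z-3 (d²=3497.00)
P5 → Z-6 (d²=1818.00)
P6 → Z-7 (d²=3929.00)
P7 → Z-6 (d²=1810.00)
P8 → Z-9 (d²=68.00)

Z-16, Z-13, Z-13, Z-3, Z-6, Z-7, Z-6, Z-9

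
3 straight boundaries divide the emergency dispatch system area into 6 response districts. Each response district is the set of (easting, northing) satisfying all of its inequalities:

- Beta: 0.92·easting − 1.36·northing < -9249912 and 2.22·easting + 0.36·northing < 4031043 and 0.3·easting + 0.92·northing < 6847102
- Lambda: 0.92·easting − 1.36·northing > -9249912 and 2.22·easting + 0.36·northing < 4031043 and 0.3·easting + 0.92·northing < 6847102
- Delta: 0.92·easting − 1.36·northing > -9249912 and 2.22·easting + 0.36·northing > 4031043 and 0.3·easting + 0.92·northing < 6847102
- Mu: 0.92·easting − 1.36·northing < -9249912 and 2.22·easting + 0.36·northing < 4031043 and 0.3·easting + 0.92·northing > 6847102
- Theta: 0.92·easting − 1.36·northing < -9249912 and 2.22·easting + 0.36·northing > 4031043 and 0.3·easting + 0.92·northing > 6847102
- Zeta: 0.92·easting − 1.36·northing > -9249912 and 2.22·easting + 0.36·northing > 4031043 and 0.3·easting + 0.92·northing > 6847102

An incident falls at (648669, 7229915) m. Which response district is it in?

0.92·648669 − 1.36·7229915 = -9235908.920, which is > -9249912
2.22·648669 + 0.36·7229915 = 4042814.580, which is > 4031043
0.3·648669 + 0.92·7229915 = 6846122.500, which is < 6847102
This sign pattern matches Delta.

Delta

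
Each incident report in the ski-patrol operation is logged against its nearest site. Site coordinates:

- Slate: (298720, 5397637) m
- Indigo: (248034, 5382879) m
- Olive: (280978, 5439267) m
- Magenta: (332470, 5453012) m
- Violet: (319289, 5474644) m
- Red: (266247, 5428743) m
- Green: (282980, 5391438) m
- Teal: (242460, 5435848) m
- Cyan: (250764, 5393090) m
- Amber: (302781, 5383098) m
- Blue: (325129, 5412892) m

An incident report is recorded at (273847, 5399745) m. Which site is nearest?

Squared distances to each site:
Slate: 623109793.000; Indigo: 950772925.000; Olive: 1612839645.000; Magenta: 6274029418.000; Violet: 7674835565.000; Red: 898644004.000; Green: 152417938.000; Teal: 2288570378.000; Cyan: 577113914.000; Amber: 1114298965.000; Blue: 2802687133.000.
Minimum at Green.

Green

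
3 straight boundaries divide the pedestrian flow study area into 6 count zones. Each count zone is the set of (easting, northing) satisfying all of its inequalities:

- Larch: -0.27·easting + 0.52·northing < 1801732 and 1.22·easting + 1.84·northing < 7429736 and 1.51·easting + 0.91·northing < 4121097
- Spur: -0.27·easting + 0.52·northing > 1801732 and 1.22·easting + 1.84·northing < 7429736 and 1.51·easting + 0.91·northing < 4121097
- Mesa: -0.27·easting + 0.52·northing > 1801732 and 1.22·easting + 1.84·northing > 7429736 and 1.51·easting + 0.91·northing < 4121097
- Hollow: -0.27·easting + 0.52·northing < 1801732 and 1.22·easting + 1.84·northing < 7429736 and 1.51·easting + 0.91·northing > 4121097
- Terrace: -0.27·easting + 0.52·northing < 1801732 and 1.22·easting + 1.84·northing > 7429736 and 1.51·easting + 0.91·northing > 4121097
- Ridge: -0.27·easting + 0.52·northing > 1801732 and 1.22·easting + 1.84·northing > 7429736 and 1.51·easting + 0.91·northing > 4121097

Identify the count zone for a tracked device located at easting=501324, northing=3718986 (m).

Terrace

-0.27·501324 + 0.52·3718986 = 1798515.240, which is < 1801732
1.22·501324 + 1.84·3718986 = 7454549.520, which is > 7429736
1.51·501324 + 0.91·3718986 = 4141276.500, which is > 4121097
This sign pattern matches Terrace.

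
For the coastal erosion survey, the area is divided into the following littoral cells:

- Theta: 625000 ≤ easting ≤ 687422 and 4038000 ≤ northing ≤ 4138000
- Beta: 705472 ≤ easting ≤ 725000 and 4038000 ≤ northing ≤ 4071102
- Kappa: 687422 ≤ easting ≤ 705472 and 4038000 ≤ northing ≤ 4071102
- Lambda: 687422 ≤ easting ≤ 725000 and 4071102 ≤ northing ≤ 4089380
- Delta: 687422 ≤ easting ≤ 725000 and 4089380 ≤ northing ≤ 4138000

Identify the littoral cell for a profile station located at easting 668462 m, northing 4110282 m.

The point has easting = 668462 and northing = 4110282.
Only Theta satisfies 625000 ≤ easting ≤ 687422 and 4038000 ≤ northing ≤ 4138000.

Theta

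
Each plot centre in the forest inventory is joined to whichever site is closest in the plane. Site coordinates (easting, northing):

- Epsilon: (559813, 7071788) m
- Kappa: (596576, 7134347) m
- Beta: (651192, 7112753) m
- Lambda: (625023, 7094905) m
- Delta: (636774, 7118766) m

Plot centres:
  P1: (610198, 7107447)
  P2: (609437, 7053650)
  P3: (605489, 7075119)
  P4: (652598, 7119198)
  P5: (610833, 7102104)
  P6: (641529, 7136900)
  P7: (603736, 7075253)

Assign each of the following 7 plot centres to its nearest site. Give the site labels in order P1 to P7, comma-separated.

Lambda, Lambda, Lambda, Beta, Lambda, Delta, Lambda

P1 → Lambda (d²=377082389.00)
P2 → Lambda (d²=1944898421.00)
P3 → Lambda (d²=773062952.00)
P4 → Beta (d²=43514861.00)
P5 → Lambda (d²=253181701.00)
P6 → Delta (d²=351451981.00)
P7 → Lambda (d²=839337473.00)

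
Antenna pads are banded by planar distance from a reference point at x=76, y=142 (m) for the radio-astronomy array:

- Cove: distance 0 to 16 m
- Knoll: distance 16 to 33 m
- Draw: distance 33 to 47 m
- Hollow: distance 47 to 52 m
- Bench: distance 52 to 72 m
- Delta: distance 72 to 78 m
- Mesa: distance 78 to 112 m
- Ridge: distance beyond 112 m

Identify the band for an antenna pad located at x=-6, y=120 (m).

Mesa

Distance = √((-6−76)² + (120−142)²) = √(6724.000 + 484.000) = 84.900 m.
78 ≤ 84.900 < 112 → Mesa.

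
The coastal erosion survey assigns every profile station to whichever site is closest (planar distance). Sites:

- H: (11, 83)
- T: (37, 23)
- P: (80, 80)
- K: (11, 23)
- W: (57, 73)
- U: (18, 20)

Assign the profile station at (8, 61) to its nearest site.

H

Squared distances to each site:
H: 493.000; T: 2285.000; P: 5545.000; K: 1453.000; W: 2545.000; U: 1781.000.
Minimum at H.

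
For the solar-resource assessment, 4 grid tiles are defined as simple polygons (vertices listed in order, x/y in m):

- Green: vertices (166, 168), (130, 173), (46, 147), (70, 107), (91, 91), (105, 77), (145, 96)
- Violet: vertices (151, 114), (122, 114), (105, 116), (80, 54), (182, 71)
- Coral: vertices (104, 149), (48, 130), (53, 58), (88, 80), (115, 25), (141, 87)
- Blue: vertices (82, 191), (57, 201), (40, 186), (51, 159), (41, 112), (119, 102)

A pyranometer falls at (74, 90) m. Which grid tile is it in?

Coral

Cast a ray rightward from (74, 90). For each polygon, the edges (by vertex number in listed order) whose endpoints lie on opposite sides of y = 90, where each meets that height, and whether that is right or left of the point:
Green: 5–6 at x≈92.0 (right), 6–7 at x≈132.4 (right) → 2 crossings.
Violet: 3–4 at x≈94.5 (right), 5–1 at x≈168.3 (right) → 2 crossings.
Coral: 2–3 at x≈50.8 (left), 6–1 at x≈139.2 (right) → 1 crossing.
Blue: no edge straddles that height → 0 crossings.
Only Coral has an odd count, so the point is inside Coral.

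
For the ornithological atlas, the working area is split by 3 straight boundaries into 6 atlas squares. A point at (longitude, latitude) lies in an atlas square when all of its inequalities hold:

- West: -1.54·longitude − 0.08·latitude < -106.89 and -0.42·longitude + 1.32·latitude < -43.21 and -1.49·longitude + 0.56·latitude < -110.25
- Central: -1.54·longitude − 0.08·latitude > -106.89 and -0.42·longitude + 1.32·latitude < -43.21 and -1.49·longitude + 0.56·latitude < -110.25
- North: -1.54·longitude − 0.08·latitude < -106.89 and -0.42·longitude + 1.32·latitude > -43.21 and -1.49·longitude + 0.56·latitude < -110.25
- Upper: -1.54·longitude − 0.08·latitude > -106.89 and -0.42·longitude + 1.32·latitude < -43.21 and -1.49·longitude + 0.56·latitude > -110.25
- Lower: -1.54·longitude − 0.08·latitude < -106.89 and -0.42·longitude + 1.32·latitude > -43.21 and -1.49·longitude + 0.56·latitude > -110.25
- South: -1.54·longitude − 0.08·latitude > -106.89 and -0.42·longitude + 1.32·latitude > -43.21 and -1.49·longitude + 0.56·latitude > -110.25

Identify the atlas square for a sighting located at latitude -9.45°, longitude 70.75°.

-1.54·70.75 − 0.08·-9.45 = -108.199, which is < -106.89
-0.42·70.75 + 1.32·-9.45 = -42.189, which is > -43.21
-1.49·70.75 + 0.56·-9.45 = -110.710, which is < -110.25
This sign pattern matches North.

North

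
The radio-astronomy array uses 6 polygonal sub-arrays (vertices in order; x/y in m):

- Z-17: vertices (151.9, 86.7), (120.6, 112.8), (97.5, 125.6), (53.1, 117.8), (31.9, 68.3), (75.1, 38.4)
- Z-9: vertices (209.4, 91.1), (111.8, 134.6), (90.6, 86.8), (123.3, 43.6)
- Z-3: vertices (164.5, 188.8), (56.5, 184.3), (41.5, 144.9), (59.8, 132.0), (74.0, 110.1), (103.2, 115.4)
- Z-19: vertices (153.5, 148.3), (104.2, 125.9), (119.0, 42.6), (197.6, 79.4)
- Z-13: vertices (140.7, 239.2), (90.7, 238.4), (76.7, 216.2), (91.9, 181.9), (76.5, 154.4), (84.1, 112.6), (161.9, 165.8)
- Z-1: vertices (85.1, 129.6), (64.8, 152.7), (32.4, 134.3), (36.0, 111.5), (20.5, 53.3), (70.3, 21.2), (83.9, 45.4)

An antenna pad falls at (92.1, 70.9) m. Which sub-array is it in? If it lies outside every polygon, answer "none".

Z-17

Cast a ray rightward from (92.1, 70.9). For each polygon, the edges (by vertex number in listed order) whose endpoints lie on opposite sides of y = 70.9, where each meets that height, and whether that is right or left of the point:
Z-17: 4–5 at x≈33.01 (left), 6–1 at x≈126.78 (right) → 1 crossing.
Z-9: 3–4 at x≈102.64 (right), 4–1 at x≈172.78 (right) → 2 crossings.
Z-3: no edge straddles that height → 0 crossings.
Z-19: 2–3 at x≈113.97 (right), 3–4 at x≈179.45 (right) → 2 crossings.
Z-13: no edge straddles that height → 0 crossings.
Z-1: 4–5 at x≈25.19 (left), 7–1 at x≈84.26 (left) → 0 crossings.
Only Z-17 has an odd count, so the point is inside Z-17.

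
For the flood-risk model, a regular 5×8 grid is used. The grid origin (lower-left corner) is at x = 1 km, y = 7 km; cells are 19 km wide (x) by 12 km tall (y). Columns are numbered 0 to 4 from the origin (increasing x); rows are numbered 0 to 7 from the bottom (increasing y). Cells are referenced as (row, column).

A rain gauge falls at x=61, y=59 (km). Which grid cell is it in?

(4, 3)

Column index: ⌊(61 − 1) / 19⌋ = ⌊3.158⌋ = 3
Row offset from origin: ⌊(59 − 7) / 12⌋ = ⌊4.333⌋ = 4 → row 4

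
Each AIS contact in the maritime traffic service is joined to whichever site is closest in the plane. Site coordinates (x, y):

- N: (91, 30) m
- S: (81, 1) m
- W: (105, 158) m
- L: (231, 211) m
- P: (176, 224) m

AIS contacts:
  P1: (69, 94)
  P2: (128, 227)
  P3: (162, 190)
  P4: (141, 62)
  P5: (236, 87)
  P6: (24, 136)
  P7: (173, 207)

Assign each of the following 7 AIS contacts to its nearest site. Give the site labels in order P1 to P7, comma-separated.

P1 → N (d²=4580.00)
P2 → P (d²=2313.00)
P3 → P (d²=1352.00)
P4 → N (d²=3524.00)
P5 → L (d²=15401.00)
P6 → W (d²=7045.00)
P7 → P (d²=298.00)

N, P, P, N, L, W, P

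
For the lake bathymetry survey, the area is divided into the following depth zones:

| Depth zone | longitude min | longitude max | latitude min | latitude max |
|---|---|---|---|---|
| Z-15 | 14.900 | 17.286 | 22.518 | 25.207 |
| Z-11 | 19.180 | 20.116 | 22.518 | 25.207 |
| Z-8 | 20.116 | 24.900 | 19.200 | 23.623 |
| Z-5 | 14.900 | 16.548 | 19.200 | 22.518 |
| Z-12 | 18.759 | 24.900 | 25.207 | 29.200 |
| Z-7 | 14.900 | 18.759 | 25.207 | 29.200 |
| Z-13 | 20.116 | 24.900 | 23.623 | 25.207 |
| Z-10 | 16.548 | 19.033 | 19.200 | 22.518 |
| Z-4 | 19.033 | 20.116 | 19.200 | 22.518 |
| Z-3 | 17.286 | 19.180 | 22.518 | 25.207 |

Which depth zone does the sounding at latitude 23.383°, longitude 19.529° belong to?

Z-11

The point has longitude = 19.529 and latitude = 23.383.
Only Z-11 satisfies 19.180 ≤ longitude ≤ 20.116 and 22.518 ≤ latitude ≤ 25.207.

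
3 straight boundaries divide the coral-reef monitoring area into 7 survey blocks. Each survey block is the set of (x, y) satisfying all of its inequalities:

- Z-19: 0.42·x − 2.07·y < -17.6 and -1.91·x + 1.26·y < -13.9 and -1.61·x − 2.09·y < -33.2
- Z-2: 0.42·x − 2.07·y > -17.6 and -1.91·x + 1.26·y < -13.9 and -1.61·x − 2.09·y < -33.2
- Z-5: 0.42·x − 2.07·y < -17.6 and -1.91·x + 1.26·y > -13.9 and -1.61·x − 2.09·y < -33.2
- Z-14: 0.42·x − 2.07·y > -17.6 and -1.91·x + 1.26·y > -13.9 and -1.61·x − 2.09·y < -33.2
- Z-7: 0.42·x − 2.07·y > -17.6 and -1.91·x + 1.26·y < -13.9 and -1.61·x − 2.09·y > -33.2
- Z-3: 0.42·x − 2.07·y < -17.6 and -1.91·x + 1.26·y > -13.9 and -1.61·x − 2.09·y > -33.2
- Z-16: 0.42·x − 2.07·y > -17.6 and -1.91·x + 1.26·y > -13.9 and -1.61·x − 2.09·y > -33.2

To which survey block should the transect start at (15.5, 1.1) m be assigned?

0.42·15.5 − 2.07·1.1 = 4.233, which is > -17.6
-1.91·15.5 + 1.26·1.1 = -28.219, which is < -13.9
-1.61·15.5 − 2.09·1.1 = -27.254, which is > -33.2
This sign pattern matches Z-7.

Z-7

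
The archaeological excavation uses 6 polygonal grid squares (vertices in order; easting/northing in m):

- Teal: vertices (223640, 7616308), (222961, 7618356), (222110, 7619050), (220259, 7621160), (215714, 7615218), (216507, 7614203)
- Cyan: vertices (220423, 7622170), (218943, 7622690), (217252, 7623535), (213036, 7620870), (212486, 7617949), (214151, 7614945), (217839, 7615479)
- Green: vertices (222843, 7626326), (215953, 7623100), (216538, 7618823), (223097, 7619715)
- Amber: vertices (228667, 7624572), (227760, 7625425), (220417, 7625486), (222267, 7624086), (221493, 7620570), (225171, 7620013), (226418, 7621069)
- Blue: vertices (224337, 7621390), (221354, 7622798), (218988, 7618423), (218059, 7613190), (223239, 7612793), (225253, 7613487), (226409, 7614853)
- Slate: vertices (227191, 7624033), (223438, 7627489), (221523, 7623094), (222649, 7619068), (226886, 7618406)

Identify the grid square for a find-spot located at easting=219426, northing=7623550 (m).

Cast a ray rightward from (219426, 7623550). For each polygon, the edges (by vertex number in listed order) whose endpoints lie on opposite sides of northing = 7623550, where each meets that height, and whether that is right or left of the point:
Teal: no edge straddles that height → 0 crossings.
Cyan: no edge straddles that height → 0 crossings.
Green: 1–2 at easting≈216914.1 (left), 4–1 at easting≈222949.7 (right) → 1 crossing.
Amber: 4–5 at easting≈222149.0 (right), 7–1 at easting≈228010.9 (right) → 2 crossings.
Blue: no edge straddles that height → 0 crossings.
Slate: 2–3 at easting≈221721.7 (right), 5–1 at easting≈227164.8 (right) → 2 crossings.
Only Green has an odd count, so the point is inside Green.

Green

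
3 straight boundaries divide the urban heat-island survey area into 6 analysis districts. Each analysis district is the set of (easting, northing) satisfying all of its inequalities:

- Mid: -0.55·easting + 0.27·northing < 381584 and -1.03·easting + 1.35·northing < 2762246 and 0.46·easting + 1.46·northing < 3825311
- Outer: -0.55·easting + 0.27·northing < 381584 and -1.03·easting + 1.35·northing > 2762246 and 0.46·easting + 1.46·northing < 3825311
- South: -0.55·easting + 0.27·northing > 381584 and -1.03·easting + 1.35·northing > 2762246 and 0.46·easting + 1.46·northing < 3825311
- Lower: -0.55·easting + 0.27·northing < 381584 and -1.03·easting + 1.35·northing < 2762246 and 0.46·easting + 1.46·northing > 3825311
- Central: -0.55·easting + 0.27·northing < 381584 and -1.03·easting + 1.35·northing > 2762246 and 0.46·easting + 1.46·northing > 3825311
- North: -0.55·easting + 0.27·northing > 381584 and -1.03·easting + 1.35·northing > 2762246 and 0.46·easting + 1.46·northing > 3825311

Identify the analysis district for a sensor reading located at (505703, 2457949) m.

-0.55·505703 + 0.27·2457949 = 385509.580, which is > 381584
-1.03·505703 + 1.35·2457949 = 2797357.060, which is > 2762246
0.46·505703 + 1.46·2457949 = 3821228.920, which is < 3825311
This sign pattern matches South.

South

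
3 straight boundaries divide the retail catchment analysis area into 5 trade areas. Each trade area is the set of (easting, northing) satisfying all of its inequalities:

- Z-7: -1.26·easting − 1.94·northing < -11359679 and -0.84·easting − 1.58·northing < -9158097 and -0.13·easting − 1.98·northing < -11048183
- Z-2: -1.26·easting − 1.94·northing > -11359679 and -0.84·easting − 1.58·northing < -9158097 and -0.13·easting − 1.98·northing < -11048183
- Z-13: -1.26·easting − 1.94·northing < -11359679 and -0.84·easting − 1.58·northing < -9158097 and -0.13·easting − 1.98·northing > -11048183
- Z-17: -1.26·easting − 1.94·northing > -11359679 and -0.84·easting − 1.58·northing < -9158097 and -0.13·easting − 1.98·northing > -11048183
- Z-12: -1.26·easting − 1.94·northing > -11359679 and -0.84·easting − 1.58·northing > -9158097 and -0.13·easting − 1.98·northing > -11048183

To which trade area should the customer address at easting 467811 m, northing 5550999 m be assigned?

Z-2

-1.26·467811 − 1.94·5550999 = -11358379.920, which is > -11359679
-0.84·467811 − 1.58·5550999 = -9163539.660, which is < -9158097
-0.13·467811 − 1.98·5550999 = -11051793.450, which is < -11048183
This sign pattern matches Z-2.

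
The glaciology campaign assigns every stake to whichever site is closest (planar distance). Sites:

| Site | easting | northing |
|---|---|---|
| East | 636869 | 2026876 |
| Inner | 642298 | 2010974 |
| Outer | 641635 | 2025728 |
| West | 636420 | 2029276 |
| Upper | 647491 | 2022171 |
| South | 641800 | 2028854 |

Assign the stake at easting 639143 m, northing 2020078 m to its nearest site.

Outer

Squared distances to each site:
East: 51383880.000; Inner: 92836841.000; Outer: 38132564.000; West: 92017933.000; Upper: 74069753.000; South: 84077825.000.
Minimum at Outer.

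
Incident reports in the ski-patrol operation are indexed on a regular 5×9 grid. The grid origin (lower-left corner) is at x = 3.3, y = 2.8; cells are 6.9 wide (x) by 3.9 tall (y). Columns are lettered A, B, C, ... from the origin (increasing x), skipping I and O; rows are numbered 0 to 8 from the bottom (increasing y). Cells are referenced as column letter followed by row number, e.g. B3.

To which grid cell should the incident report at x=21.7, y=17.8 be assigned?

Column index: ⌊(21.7 − 3.3) / 6.9⌋ = ⌊2.667⌋ = 2 → column C
Row offset from origin: ⌊(17.8 − 2.8) / 3.9⌋ = ⌊3.846⌋ = 3 → row 3

C3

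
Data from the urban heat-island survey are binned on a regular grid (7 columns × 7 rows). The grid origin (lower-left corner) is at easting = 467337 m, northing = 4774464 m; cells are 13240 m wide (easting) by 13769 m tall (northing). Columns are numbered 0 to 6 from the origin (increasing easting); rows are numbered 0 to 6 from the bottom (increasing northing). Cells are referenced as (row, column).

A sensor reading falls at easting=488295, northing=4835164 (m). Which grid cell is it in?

(4, 1)

Column index: ⌊(488295 − 467337) / 13240⌋ = ⌊1.583⌋ = 1
Row offset from origin: ⌊(4835164 − 4774464) / 13769⌋ = ⌊4.408⌋ = 4 → row 4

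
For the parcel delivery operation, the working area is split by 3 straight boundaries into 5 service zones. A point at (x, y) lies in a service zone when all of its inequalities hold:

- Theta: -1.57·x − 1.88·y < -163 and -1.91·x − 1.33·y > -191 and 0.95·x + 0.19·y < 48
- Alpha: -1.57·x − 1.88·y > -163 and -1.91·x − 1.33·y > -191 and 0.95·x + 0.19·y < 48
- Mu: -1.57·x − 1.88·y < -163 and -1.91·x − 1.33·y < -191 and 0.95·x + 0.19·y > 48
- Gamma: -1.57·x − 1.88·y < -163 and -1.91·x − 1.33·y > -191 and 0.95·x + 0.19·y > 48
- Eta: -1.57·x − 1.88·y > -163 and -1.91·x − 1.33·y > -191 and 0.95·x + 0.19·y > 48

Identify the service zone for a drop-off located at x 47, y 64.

Gamma

-1.57·47 − 1.88·64 = -194.110, which is < -163
-1.91·47 − 1.33·64 = -174.890, which is > -191
0.95·47 + 0.19·64 = 56.810, which is > 48
This sign pattern matches Gamma.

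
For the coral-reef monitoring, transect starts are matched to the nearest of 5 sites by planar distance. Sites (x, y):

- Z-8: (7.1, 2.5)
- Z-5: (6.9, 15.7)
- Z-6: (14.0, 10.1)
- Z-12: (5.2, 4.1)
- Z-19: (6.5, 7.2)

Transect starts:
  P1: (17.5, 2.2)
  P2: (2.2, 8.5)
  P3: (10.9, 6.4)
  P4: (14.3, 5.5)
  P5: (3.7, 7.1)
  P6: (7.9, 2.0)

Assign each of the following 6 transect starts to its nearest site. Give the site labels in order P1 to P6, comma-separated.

Z-6, Z-19, Z-19, Z-6, Z-19, Z-8

P1 → Z-6 (d²=74.66)
P2 → Z-19 (d²=20.18)
P3 → Z-19 (d²=20.00)
P4 → Z-6 (d²=21.25)
P5 → Z-19 (d²=7.85)
P6 → Z-8 (d²=0.89)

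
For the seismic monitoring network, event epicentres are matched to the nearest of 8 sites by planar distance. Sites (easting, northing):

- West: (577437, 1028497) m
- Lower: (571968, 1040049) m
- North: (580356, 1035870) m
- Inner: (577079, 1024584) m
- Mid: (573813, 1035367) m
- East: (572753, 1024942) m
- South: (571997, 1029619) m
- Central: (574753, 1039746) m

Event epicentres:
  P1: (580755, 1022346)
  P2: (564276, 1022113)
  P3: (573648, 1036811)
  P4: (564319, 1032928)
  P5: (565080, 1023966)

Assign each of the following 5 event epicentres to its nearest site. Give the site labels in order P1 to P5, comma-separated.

P1 → Inner (d²=18521620.00)
P2 → East (d²=79862770.00)
P3 → Mid (d²=2112361.00)
P4 → South (d²=69901165.00)
P5 → East (d²=59827505.00)

Inner, East, Mid, South, East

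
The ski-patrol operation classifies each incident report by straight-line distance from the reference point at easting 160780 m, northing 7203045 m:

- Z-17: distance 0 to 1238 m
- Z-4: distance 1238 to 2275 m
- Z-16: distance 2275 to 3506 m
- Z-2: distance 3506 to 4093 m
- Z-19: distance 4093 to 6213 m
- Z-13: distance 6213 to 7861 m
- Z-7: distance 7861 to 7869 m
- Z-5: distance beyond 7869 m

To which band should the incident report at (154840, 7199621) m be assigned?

Distance = √((154840−160780)² + (7199621−7203045)²) = √(35283600.000 + 11723776.000) = 6856.193 m.
6213 ≤ 6856.193 < 7861 → Z-13.

Z-13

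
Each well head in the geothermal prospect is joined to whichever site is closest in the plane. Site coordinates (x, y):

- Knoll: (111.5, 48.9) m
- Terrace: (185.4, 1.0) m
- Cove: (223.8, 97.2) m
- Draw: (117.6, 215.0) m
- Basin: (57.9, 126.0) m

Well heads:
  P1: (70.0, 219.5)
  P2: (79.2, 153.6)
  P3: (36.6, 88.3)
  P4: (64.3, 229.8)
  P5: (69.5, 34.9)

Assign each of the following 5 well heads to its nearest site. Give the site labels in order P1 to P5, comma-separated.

Draw, Basin, Basin, Draw, Knoll

P1 → Draw (d²=2286.01)
P2 → Basin (d²=1215.45)
P3 → Basin (d²=1874.98)
P4 → Draw (d²=3059.93)
P5 → Knoll (d²=1960.00)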